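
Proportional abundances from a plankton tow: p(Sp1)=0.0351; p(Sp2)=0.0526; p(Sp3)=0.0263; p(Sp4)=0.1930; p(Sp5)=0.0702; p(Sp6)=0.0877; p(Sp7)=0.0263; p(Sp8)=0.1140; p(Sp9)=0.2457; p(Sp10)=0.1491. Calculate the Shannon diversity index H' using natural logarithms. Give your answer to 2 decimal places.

Each pᵢ ln pᵢ term (working shown to 4 dp, full precision carried): 0.0351×(-3.3496)=-0.1176, 0.0526×(-2.9450)=-0.1549, 0.0263×(-3.6382)=-0.0957, 0.193×(-1.6451)=-0.3175, 0.0702×(-2.6564)=-0.1865, 0.0877×(-2.4338)=-0.2134, 0.0263×(-3.6382)=-0.0957, 0.114×(-2.1716)=-0.2476, 0.2457×(-1.4036)=-0.3449, 0.1491×(-1.9031)=-0.2838.
Sum = -2.0575, so H' = 2.06.

2.06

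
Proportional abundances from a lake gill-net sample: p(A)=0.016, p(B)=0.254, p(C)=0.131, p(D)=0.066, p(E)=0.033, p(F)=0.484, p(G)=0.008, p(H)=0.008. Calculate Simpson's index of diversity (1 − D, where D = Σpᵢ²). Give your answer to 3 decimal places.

D = 0.016² + 0.254² + 0.131² + 0.066² + 0.033² + 0.484² + 0.008² + 0.008² = 0.00026 + 0.06452 + 0.01716 + 0.00436 + 0.00109 + 0.23426 + 0.00006 + 0.00006 = 0.32176 (working shown to 5 dp, full precision carried).
So 1 − D = 0.67824, i.e. 0.678 to 3 decimal places.

0.678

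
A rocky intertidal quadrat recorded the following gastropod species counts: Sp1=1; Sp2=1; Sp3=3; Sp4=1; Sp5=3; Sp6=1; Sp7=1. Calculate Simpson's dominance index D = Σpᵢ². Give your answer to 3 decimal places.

Total N = 1+1+3+1+3+1+1 = 11, so the proportions are 0.09091, 0.09091, 0.27273, 0.09091, 0.27273, 0.09091, 0.09091 (working shown to 5 dp, full precision carried).
D = 0.09091² + 0.09091² + 0.27273² + 0.09091² + 0.27273² + 0.09091² + 0.09091² = 0.00826 + 0.00826 + 0.07438 + 0.00826 + 0.07438 + 0.00826 + 0.00826 = 0.19008.
To 3 decimal places, D = 0.190.

0.190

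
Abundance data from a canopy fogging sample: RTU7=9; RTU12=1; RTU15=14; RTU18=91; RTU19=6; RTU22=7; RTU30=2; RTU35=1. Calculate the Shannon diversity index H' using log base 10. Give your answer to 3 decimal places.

0.483

Total N = 9+1+14+91+6+7+2+1 = 131, so the proportions are 0.0687, 0.00763, 0.10687, 0.69466, 0.0458, 0.05344, 0.01527, 0.00763 (working shown to 5 dp, full precision carried).
Each pᵢ log₁₀ pᵢ term: 0.0687×(-1.16303)=-0.07990, 0.00763×(-2.11727)=-0.01616, 0.10687×(-0.97114)=-0.10379, 0.69466×(-0.15823)=-0.10992, 0.0458×(-1.33912)=-0.06133, 0.05344×(-1.27217)=-0.06798, 0.01527×(-1.81624)=-0.02773, 0.00763×(-2.11727)=-0.01616.
Sum = -0.48297, so H' = 0.483.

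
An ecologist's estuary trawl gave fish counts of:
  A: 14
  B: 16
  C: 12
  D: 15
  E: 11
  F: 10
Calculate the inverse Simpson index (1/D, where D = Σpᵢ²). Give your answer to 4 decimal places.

Total N = 14+16+12+15+11+10 = 78, so the proportions are 0.17948718, 0.20512821, 0.15384615, 0.19230769, 0.14102564, 0.12820513 (working shown to 8 dp, full precision carried).
D = 0.17948718² + 0.20512821² + 0.15384615² + 0.19230769² + 0.14102564² + 0.12820513² = 0.03221565 + 0.04207758 + 0.02366864 + 0.03698225 + 0.01988823 + 0.01643655 = 0.17126890.
So 1/D = 5.838772, i.e. 5.8388 to 4 decimal places.

5.8388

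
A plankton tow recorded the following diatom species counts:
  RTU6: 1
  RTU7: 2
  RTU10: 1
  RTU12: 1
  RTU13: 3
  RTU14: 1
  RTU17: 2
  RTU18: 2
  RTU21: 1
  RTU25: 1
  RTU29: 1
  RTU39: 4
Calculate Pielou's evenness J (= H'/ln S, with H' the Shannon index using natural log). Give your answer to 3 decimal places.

Total N = 1+2+1+1+3+1+2+2+1+1+1+4 = 20, so the proportions are 0.05, 0.1, 0.05, 0.05, 0.15, 0.05, 0.1, 0.1, 0.05, 0.05, 0.05, 0.2 (working shown to 5 dp, full precision carried).
H' = −Σ pᵢ ln pᵢ = −((-0.14979) + (-0.23026) + (-0.14979) + (-0.14979) + (-0.28457) + (-0.14979) + (-0.23026) + (-0.23026) + (-0.14979) + (-0.14979) + (-0.14979) + (-0.32189)) = 2.34574.
With S = 12 species, ln S = 2.48491, so J = 2.34574/2.48491 = 0.94399, i.e. 0.944 to 3 decimal places.

0.944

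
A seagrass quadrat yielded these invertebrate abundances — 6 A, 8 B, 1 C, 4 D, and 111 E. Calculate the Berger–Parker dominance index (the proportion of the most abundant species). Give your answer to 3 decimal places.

Total N = 6+8+1+4+111 = 130, so the proportions are 0.04615, 0.06154, 0.00769, 0.03077, 0.85385 (working shown to 5 dp, full precision carried).
The largest proportion is 0.85385, i.e. d = 0.854 to 3 decimal places.

0.854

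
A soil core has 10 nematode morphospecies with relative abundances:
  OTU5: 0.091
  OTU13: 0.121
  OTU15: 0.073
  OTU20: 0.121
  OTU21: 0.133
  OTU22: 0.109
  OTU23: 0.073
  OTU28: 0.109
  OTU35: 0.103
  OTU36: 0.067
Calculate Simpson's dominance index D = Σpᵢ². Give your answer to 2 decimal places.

D = 0.091² + 0.121² + 0.073² + 0.121² + 0.133² + 0.109² + 0.073² + 0.109² + 0.103² + 0.067² = 0.0083 + 0.0146 + 0.0053 + 0.0146 + 0.0177 + 0.0119 + 0.0053 + 0.0119 + 0.0106 + 0.0045 = 0.1048 (working shown to 4 dp, full precision carried).
To 2 decimal places, D = 0.10.

0.10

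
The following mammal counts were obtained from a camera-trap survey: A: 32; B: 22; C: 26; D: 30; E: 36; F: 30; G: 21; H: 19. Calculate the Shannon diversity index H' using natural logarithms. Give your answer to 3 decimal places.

Total N = 32+22+26+30+36+30+21+19 = 216, so the proportions are 0.14815, 0.10185, 0.12037, 0.13889, 0.16667, 0.13889, 0.09722, 0.08796 (working shown to 5 dp, full precision carried).
Each pᵢ ln pᵢ term: 0.14815×(-1.90954)=-0.28290, 0.10185×(-2.28424)=-0.23265, 0.12037×(-2.11718)=-0.25485, 0.13889×(-1.97408)=-0.27418, 0.16667×(-1.79176)=-0.29863, 0.13889×(-1.97408)=-0.27418, 0.09722×(-2.33076)=-0.22660, 0.08796×(-2.43084)=-0.21382.
Sum = -2.05780, so H' = 2.058.

2.058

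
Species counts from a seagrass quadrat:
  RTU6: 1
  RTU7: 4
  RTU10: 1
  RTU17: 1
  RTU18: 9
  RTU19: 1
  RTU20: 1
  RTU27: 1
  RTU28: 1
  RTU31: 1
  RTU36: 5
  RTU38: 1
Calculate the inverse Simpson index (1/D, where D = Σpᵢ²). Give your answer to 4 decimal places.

Total N = 1+4+1+1+9+1+1+1+1+1+5+1 = 27, so the proportions are 0.03703704, 0.14814815, 0.03703704, 0.03703704, 0.33333333, 0.03703704, 0.03703704, 0.03703704, 0.03703704, 0.03703704, 0.18518519, 0.03703704 (working shown to 8 dp, full precision carried).
D = 0.03703704² + 0.14814815² + 0.03703704² + 0.03703704² + 0.33333333² + 0.03703704² + 0.03703704² + 0.03703704² + 0.03703704² + 0.03703704² + 0.18518519² + 0.03703704² = 0.00137174 + 0.02194787 + 0.00137174 + 0.00137174 + 0.11111111 + 0.00137174 + 0.00137174 + 0.00137174 + 0.00137174 + 0.00137174 + 0.03429355 + 0.00137174 = 0.17969822.
So 1/D = 5.564885, i.e. 5.5649 to 4 decimal places.

5.5649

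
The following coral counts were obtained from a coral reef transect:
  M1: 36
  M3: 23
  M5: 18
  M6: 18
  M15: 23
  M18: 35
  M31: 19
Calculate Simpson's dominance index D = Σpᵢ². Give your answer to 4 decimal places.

0.1551

Total N = 36+23+18+18+23+35+19 = 172, so the proportions are 0.209302, 0.133721, 0.104651, 0.104651, 0.133721, 0.203488, 0.110465 (working shown to 6 dp, full precision carried).
D = 0.209302² + 0.133721² + 0.104651² + 0.104651² + 0.133721² + 0.203488² + 0.110465² = 0.043807 + 0.017881 + 0.010952 + 0.010952 + 0.017881 + 0.041408 + 0.012203 = 0.155084.
To 4 decimal places, D = 0.1551.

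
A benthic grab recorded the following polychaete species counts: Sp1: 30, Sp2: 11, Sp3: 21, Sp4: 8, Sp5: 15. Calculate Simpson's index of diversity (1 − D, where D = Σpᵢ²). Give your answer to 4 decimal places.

0.7576

Total N = 30+11+21+8+15 = 85, so the proportions are 0.352941, 0.129412, 0.247059, 0.094118, 0.176471 (working shown to 6 dp, full precision carried).
D = 0.352941² + 0.129412² + 0.247059² + 0.094118² + 0.176471² = 0.124567 + 0.016747 + 0.061038 + 0.008858 + 0.031142 = 0.242353.
So 1 − D = 0.757647, i.e. 0.7576 to 4 decimal places.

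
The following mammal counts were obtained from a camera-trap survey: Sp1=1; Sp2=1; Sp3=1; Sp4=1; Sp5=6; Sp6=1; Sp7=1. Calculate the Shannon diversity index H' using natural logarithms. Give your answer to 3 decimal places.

Total N = 1+1+1+1+6+1+1 = 12, so the proportions are 0.08333, 0.08333, 0.08333, 0.08333, 0.5, 0.08333, 0.08333 (working shown to 5 dp, full precision carried).
Each pᵢ ln pᵢ term: 0.08333×(-2.48491)=-0.20708, 0.08333×(-2.48491)=-0.20708, 0.08333×(-2.48491)=-0.20708, 0.08333×(-2.48491)=-0.20708, 0.5×(-0.69315)=-0.34657, 0.08333×(-2.48491)=-0.20708, 0.08333×(-2.48491)=-0.20708.
Sum = -1.58903, so H' = 1.589.

1.589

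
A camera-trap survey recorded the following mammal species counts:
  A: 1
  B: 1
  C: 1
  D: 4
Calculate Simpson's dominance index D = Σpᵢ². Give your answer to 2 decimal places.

0.39

Total N = 1+1+1+4 = 7, so the proportions are 0.1429, 0.1429, 0.1429, 0.5714 (working shown to 4 dp, full precision carried).
D = 0.1429² + 0.1429² + 0.1429² + 0.5714² = 0.0204 + 0.0204 + 0.0204 + 0.3265 = 0.3878.
To 2 decimal places, D = 0.39.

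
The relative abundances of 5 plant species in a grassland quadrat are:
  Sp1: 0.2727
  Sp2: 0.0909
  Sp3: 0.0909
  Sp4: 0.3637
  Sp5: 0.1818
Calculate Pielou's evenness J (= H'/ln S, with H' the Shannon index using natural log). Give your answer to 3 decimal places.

H' = −Σ pᵢ ln pᵢ = −((-0.35434) + (-0.21798) + (-0.21798) + (-0.36786) + (-0.30994)) = 1.46809 (working shown to 5 dp, full precision carried).
With S = 5 species, ln S = 1.60944, so J = 1.46809/1.60944 = 0.91218, i.e. 0.912 to 3 decimal places.

0.912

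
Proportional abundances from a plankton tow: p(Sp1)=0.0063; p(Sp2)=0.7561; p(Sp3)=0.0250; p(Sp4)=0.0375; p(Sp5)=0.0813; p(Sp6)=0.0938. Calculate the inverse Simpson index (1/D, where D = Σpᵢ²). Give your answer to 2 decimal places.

1.70

D = 0.0063² + 0.7561² + 0.025² + 0.0375² + 0.0813² + 0.0938² = 0.00004 + 0.57169 + 0.00063 + 0.00141 + 0.00661 + 0.00880 = 0.58917 (working shown to 5 dp, full precision carried).
So 1/D = 1.6973, i.e. 1.70 to 2 decimal places.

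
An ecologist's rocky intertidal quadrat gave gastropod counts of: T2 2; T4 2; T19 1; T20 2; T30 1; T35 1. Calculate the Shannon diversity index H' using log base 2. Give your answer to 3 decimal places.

Total N = 2+2+1+2+1+1 = 9, so the proportions are 0.22222, 0.22222, 0.11111, 0.22222, 0.11111, 0.11111 (working shown to 5 dp, full precision carried).
Each pᵢ log₂ pᵢ term: 0.22222×(-2.16993)=-0.48221, 0.22222×(-2.16993)=-0.48221, 0.11111×(-3.16993)=-0.35221, 0.22222×(-2.16993)=-0.48221, 0.11111×(-3.16993)=-0.35221, 0.11111×(-3.16993)=-0.35221.
Sum = -2.50326, so H' = 2.503.

2.503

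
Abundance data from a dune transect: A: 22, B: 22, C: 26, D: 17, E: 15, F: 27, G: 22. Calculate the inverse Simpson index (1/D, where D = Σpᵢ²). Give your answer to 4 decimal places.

6.7639

Total N = 22+22+26+17+15+27+22 = 151, so the proportions are 0.14569536, 0.14569536, 0.17218543, 0.11258278, 0.09933775, 0.17880795, 0.14569536 (working shown to 8 dp, full precision carried).
D = 0.14569536² + 0.14569536² + 0.17218543² + 0.11258278² + 0.09933775² + 0.17880795² + 0.14569536² = 0.02122714 + 0.02122714 + 0.02964782 + 0.01267488 + 0.00986799 + 0.03197228 + 0.02122714 = 0.14784439.
So 1/D = 6.763868, i.e. 6.7639 to 4 decimal places.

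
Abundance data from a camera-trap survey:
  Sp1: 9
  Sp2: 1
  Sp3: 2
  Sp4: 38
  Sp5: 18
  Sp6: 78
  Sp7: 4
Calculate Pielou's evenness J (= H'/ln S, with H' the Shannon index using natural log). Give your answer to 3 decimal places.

0.667

Total N = 9+1+2+38+18+78+4 = 150, so the proportions are 0.06, 0.00667, 0.01333, 0.25333, 0.12, 0.52, 0.02667 (working shown to 5 dp, full precision carried).
H' = −Σ pᵢ ln pᵢ = −((-0.16880) + (-0.03340) + (-0.05757) + (-0.34784) + (-0.25443) + (-0.34004) + (-0.09665)) = 1.29874.
With S = 7 species, ln S = 1.94591, so J = 1.29874/1.94591 = 0.66742, i.e. 0.667 to 3 decimal places.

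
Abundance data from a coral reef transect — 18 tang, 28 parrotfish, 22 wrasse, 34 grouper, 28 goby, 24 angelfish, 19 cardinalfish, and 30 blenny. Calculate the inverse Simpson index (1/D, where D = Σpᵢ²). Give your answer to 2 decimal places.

7.68

Total N = 18+28+22+34+28+24+19+30 = 203, so the proportions are 0.08867, 0.137931, 0.108374, 0.167488, 0.137931, 0.118227, 0.093596, 0.147783 (working shown to 6 dp, full precision carried).
D = 0.08867² + 0.137931² + 0.108374² + 0.167488² + 0.137931² + 0.118227² + 0.093596² + 0.147783² = 0.007862 + 0.019025 + 0.011745 + 0.028052 + 0.019025 + 0.013978 + 0.008760 + 0.021840 = 0.130287.
So 1/D = 7.6754, i.e. 7.68 to 2 decimal places.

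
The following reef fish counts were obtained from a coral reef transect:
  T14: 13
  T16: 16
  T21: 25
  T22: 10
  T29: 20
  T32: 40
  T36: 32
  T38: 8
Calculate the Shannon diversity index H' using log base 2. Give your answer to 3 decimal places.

Total N = 13+16+25+10+20+40+32+8 = 164, so the proportions are 0.07927, 0.09756, 0.15244, 0.06098, 0.12195, 0.2439, 0.19512, 0.04878 (working shown to 5 dp, full precision carried).
Each pᵢ log₂ pᵢ term: 0.07927×(-3.65711)=-0.28989, 0.09756×(-3.35755)=-0.32757, 0.15244×(-2.71370)=-0.41367, 0.06098×(-4.03562)=-0.24607, 0.12195×(-3.03562)=-0.37020, 0.2439×(-2.03562)=-0.49649, 0.19512×(-2.35755)=-0.46001, 0.04878×(-4.35755)=-0.21256.
Sum = -2.81647, so H' = 2.816.

2.816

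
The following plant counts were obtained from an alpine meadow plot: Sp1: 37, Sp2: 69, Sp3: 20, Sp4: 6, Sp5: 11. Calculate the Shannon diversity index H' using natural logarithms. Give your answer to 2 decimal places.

Total N = 37+69+20+6+11 = 143, so the proportions are 0.2587, 0.4825, 0.1399, 0.042, 0.0769 (working shown to 4 dp, full precision carried).
Each pᵢ ln pᵢ term: 0.2587×(-1.3519)=-0.3498, 0.4825×(-0.7287)=-0.3516, 0.1399×(-1.9671)=-0.2751, 0.042×(-3.1711)=-0.1331, 0.0769×(-2.5649)=-0.1973.
Sum = -1.3069, so H' = 1.31.

1.31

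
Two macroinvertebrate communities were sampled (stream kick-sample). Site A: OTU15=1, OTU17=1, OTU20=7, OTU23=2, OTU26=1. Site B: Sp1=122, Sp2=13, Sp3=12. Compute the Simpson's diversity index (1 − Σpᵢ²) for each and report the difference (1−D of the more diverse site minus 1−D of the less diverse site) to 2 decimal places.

0.31

Site A: N=12, proportions 0.0833, 0.0833, 0.5833, 0.1667, 0.0833, giving 1−D = 0.6111 (working shown to 4 dp, full precision carried).
Site B: N=147, proportions 0.8299, 0.0884, 0.0816, giving 1−D = 0.2967.
Difference = |0.6111 − 0.2967| = 0.3144, i.e. 0.31 to 2 decimal places.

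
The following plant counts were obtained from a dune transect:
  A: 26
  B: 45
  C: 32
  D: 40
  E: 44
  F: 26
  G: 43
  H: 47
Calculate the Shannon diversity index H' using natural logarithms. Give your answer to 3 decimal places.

2.056

Total N = 26+45+32+40+44+26+43+47 = 303, so the proportions are 0.08581, 0.14851, 0.10561, 0.13201, 0.14521, 0.08581, 0.14191, 0.15512 (working shown to 5 dp, full precision carried).
Each pᵢ ln pᵢ term: 0.08581×(-2.45564)=-0.21071, 0.14851×(-1.90707)=-0.28323, 0.10561×(-2.24800)=-0.23741, 0.13201×(-2.02485)=-0.26731, 0.14521×(-1.92954)=-0.28020, 0.08581×(-2.45564)=-0.21071, 0.14191×(-1.95253)=-0.27709, 0.15512×(-1.86359)=-0.28907.
Sum = -2.05574, so H' = 2.056.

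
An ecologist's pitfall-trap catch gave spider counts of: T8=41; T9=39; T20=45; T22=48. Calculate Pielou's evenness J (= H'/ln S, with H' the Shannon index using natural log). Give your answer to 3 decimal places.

Total N = 41+39+45+48 = 173, so the proportions are 0.23699, 0.22543, 0.26012, 0.27746 (working shown to 5 dp, full precision carried).
H' = −Σ pᵢ ln pᵢ = −((-0.34121) + (-0.33584) + (-0.35028) + (-0.35572)) = 1.38304.
With S = 4 species, ln S = 1.38629, so J = 1.38304/1.38629 = 0.99766, i.e. 0.998 to 3 decimal places.

0.998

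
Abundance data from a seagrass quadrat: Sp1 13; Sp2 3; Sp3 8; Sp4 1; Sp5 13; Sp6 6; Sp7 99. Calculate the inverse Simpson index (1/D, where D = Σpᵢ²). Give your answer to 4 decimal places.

1.9952

Total N = 13+3+8+1+13+6+99 = 143, so the proportions are 0.0909091, 0.020979, 0.0559441, 0.006993, 0.0909091, 0.041958, 0.6923077 (working shown to 7 dp, full precision carried).
D = 0.0909091² + 0.020979² + 0.0559441² + 0.006993² + 0.0909091² + 0.041958² + 0.6923077² = 0.0082645 + 0.0004401 + 0.0031297 + 0.0000489 + 0.0082645 + 0.0017605 + 0.4792899 = 0.5011981.
So 1/D = 1.995219, i.e. 1.9952 to 4 decimal places.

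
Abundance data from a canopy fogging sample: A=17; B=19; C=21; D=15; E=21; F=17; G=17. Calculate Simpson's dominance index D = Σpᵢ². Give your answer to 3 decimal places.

Total N = 17+19+21+15+21+17+17 = 127, so the proportions are 0.13386, 0.14961, 0.16535, 0.11811, 0.16535, 0.13386, 0.13386 (working shown to 5 dp, full precision carried).
D = 0.13386² + 0.14961² + 0.16535² + 0.11811² + 0.16535² + 0.13386² + 0.13386² = 0.01792 + 0.02238 + 0.02734 + 0.01395 + 0.02734 + 0.01792 + 0.01792 = 0.14477.
To 3 decimal places, D = 0.145.

0.145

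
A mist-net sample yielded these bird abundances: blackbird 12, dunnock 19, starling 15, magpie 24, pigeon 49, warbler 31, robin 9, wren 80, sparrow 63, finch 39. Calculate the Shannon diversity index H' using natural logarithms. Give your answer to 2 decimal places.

2.10

Total N = 12+19+15+24+49+31+9+80+63+39 = 341, so the proportions are 0.0352, 0.0557, 0.044, 0.0704, 0.1437, 0.0909, 0.0264, 0.2346, 0.1848, 0.1144 (working shown to 4 dp, full precision carried).
Each pᵢ ln pᵢ term: 0.0352×(-3.3470)=-0.1178, 0.0557×(-2.8874)=-0.1609, 0.044×(-3.1238)=-0.1374, 0.0704×(-2.6538)=-0.1868, 0.1437×(-1.9401)=-0.2788, 0.0909×(-2.3979)=-0.2180, 0.0264×(-3.6347)=-0.0959, 0.2346×(-1.4499)=-0.3401, 0.1848×(-1.6887)=-0.3120, 0.1144×(-2.1683)=-0.2480.
Sum = -2.0957, so H' = 2.10.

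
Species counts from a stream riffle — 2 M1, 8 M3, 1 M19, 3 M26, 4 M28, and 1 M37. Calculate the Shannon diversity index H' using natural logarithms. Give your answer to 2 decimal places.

Total N = 2+8+1+3+4+1 = 19, so the proportions are 0.1053, 0.4211, 0.0526, 0.1579, 0.2105, 0.0526 (working shown to 4 dp, full precision carried).
Each pᵢ ln pᵢ term: 0.1053×(-2.2513)=-0.2370, 0.4211×(-0.8650)=-0.3642, 0.0526×(-2.9444)=-0.1550, 0.1579×(-1.8458)=-0.2914, 0.2105×(-1.5581)=-0.3280, 0.0526×(-2.9444)=-0.1550.
Sum = -1.5306, so H' = 1.53.

1.53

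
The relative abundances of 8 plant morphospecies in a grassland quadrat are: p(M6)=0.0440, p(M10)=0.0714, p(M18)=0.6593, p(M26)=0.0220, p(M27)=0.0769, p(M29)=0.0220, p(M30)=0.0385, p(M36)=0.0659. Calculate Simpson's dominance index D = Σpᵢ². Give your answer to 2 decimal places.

D = 0.044² + 0.0714² + 0.6593² + 0.022² + 0.0769² + 0.022² + 0.0385² + 0.0659² = 0.0019 + 0.0051 + 0.4347 + 0.0005 + 0.0059 + 0.0005 + 0.0015 + 0.0043 = 0.4544 (working shown to 4 dp, full precision carried).
To 2 decimal places, D = 0.45.

0.45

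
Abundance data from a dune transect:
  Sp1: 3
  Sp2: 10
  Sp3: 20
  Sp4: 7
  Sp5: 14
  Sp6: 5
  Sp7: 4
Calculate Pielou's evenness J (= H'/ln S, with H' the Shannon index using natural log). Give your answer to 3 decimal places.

0.902

Total N = 3+10+20+7+14+5+4 = 63, so the proportions are 0.04762, 0.15873, 0.31746, 0.11111, 0.22222, 0.07937, 0.06349 (working shown to 5 dp, full precision carried).
H' = −Σ pᵢ ln pᵢ = −((-0.14498) + (-0.29215) + (-0.36425) + (-0.24414) + (-0.33424) + (-0.20109) + (-0.17504)) = 1.75588.
With S = 7 species, ln S = 1.94591, so J = 1.75588/1.94591 = 0.90235, i.e. 0.902 to 3 decimal places.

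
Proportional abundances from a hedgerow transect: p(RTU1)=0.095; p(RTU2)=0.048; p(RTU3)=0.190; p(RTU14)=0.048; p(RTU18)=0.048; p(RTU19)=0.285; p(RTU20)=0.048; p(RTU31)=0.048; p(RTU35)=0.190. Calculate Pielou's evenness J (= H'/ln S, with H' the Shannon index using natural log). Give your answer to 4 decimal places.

0.8835

H' = −Σ pᵢ ln pᵢ = −((-0.223618) + (-0.145755) + (-0.315539) + (-0.145755) + (-0.145755) + (-0.357751) + (-0.145755) + (-0.145755) + (-0.315539)) = 1.941220 (working shown to 6 dp, full precision carried).
With S = 9 species, ln S = 2.197225, so J = 1.941220/2.197225 = 0.883487, i.e. 0.8835 to 4 decimal places.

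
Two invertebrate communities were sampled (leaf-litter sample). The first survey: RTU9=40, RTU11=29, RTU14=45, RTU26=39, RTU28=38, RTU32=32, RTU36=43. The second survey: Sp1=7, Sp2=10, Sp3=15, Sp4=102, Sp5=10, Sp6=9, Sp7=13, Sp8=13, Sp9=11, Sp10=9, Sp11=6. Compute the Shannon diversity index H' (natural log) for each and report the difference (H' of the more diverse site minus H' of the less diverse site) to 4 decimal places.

The first survey: N=266, proportions 0.150376, 0.109023, 0.169173, 0.146617, 0.142857, 0.120301, 0.161654, giving H' = 1.935944 (working shown to 6 dp, full precision carried).
The second survey: N=205, proportions 0.034146, 0.04878, 0.073171, 0.497561, 0.04878, 0.043902, 0.063415, 0.063415, 0.053659, 0.043902, 0.029268, giving H' = 1.833219.
Difference = |1.935944 − 1.833219| = 0.102725, i.e. 0.1027 to 4 decimal places.

0.1027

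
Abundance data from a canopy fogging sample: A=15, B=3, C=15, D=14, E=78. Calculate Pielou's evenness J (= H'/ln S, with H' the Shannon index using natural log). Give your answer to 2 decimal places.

Total N = 15+3+15+14+78 = 125, so the proportions are 0.12, 0.024, 0.12, 0.112, 0.624 (working shown to 4 dp, full precision carried).
H' = −Σ pᵢ ln pᵢ = −((-0.2544) + (-0.0895) + (-0.2544) + (-0.2452) + (-0.2943)) = 1.1379.
With S = 5 species, ln S = 1.6094, so J = 1.1379/1.6094 = 0.7070, i.e. 0.71 to 2 decimal places.

0.71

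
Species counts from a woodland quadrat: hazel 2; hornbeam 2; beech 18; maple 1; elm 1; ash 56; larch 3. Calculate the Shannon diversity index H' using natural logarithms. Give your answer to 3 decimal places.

Total N = 2+2+18+1+1+56+3 = 83, so the proportions are 0.0241, 0.0241, 0.21687, 0.01205, 0.01205, 0.6747, 0.03614 (working shown to 5 dp, full precision carried).
Each pᵢ ln pᵢ term: 0.0241×(-3.72569)=-0.08978, 0.0241×(-3.72569)=-0.08978, 0.21687×(-1.52847)=-0.33148, 0.01205×(-4.41884)=-0.05324, 0.01205×(-4.41884)=-0.05324, 0.6747×(-0.39349)=-0.26549, 0.03614×(-3.32023)=-0.12001.
Sum = -1.00300, so H' = 1.003.

1.003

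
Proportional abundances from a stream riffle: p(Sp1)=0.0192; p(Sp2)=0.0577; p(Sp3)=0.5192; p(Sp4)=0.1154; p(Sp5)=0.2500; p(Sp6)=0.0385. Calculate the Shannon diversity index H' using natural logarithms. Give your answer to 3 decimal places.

1.302

Each pᵢ ln pᵢ term (working shown to 5 dp, full precision carried): 0.0192×(-3.95284)=-0.07589, 0.0577×(-2.85250)=-0.16459, 0.5192×(-0.65547)=-0.34032, 0.1154×(-2.15935)=-0.24919, 0.25×(-1.38629)=-0.34657, 0.0385×(-3.25710)=-0.12540.
Sum = -1.30196, so H' = 1.302.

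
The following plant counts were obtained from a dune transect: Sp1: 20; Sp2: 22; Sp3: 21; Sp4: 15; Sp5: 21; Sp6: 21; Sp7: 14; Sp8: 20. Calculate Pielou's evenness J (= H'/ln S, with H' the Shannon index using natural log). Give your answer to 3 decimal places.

Total N = 20+22+21+15+21+21+14+20 = 154, so the proportions are 0.12987, 0.14286, 0.13636, 0.0974, 0.13636, 0.13636, 0.09091, 0.12987 (working shown to 5 dp, full precision carried).
H' = −Σ pᵢ ln pᵢ = −((-0.26509) + (-0.27799) + (-0.27170) + (-0.22684) + (-0.27170) + (-0.27170) + (-0.21799) + (-0.26509)) = 2.06809.
With S = 8 species, ln S = 2.07944, so J = 2.06809/2.07944 = 0.99454, i.e. 0.995 to 3 decimal places.

0.995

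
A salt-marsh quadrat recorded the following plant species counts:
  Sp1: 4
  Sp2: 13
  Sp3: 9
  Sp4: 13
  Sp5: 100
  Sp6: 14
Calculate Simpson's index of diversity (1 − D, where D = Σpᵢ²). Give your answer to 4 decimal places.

0.5459

Total N = 4+13+9+13+100+14 = 153, so the proportions are 0.026144, 0.084967, 0.058824, 0.084967, 0.653595, 0.091503 (working shown to 6 dp, full precision carried).
D = 0.026144² + 0.084967² + 0.058824² + 0.084967² + 0.653595² + 0.091503² = 0.000683 + 0.007219 + 0.003460 + 0.007219 + 0.427186 + 0.008373 = 0.454142.
So 1 − D = 0.545858, i.e. 0.5459 to 4 decimal places.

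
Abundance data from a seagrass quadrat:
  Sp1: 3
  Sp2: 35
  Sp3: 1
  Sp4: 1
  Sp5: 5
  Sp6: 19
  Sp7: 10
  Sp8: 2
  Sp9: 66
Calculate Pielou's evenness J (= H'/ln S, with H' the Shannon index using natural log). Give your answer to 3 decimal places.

Total N = 3+35+1+1+5+19+10+2+66 = 142, so the proportions are 0.02113, 0.24648, 0.00704, 0.00704, 0.03521, 0.1338, 0.07042, 0.01408, 0.46479 (working shown to 5 dp, full precision carried).
H' = −Σ pᵢ ln pᵢ = −((-0.08149) + (-0.34519) + (-0.03490) + (-0.03490) + (-0.11783) + (-0.26913) + (-0.18685) + (-0.06004) + (-0.35611)) = 1.48643.
With S = 9 species, ln S = 2.19722, so J = 1.48643/2.19722 = 0.67650, i.e. 0.677 to 3 decimal places.

0.677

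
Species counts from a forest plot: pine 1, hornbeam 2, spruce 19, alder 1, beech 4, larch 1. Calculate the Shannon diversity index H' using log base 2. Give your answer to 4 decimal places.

1.5677

Total N = 1+2+19+1+4+1 = 28, so the proportions are 0.035714, 0.071429, 0.678571, 0.035714, 0.142857, 0.035714 (working shown to 6 dp, full precision carried).
Each pᵢ log₂ pᵢ term: 0.035714×(-4.807355)=-0.171691, 0.071429×(-3.807355)=-0.271954, 0.678571×(-0.559427)=-0.379611, 0.035714×(-4.807355)=-0.171691, 0.142857×(-2.807355)=-0.401051, 0.035714×(-4.807355)=-0.171691.
Sum = -1.567690, so H' = 1.5677.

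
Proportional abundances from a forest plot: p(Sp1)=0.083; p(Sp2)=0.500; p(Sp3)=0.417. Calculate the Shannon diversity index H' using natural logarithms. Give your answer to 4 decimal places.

Each pᵢ ln pᵢ term (working shown to 6 dp, full precision carried): 0.083×(-2.488915)=-0.206580, 0.5×(-0.693147)=-0.346574, 0.417×(-0.874669)=-0.364737.
Sum = -0.917891, so H' = 0.9179.

0.9179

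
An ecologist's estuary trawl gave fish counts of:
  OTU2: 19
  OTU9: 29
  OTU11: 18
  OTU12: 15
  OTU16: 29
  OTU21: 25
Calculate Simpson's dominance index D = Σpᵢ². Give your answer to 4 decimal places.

Total N = 19+29+18+15+29+25 = 135, so the proportions are 0.140741, 0.214815, 0.133333, 0.111111, 0.214815, 0.185185 (working shown to 6 dp, full precision carried).
D = 0.140741² + 0.214815² + 0.133333² + 0.111111² + 0.214815² + 0.185185² = 0.019808 + 0.046145 + 0.017778 + 0.012346 + 0.046145 + 0.034294 = 0.176516.
To 4 decimal places, D = 0.1765.

0.1765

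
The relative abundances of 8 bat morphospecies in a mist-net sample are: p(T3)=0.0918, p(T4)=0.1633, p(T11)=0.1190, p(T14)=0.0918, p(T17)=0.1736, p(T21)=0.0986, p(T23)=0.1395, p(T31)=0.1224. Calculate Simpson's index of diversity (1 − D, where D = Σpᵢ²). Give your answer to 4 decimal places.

D = 0.0918² + 0.1633² + 0.119² + 0.0918² + 0.1736² + 0.0986² + 0.1395² + 0.1224² = 0.008427 + 0.026667 + 0.014161 + 0.008427 + 0.030137 + 0.009722 + 0.019460 + 0.014982 = 0.131983 (working shown to 6 dp, full precision carried).
So 1 − D = 0.868017, i.e. 0.8680 to 4 decimal places.

0.8680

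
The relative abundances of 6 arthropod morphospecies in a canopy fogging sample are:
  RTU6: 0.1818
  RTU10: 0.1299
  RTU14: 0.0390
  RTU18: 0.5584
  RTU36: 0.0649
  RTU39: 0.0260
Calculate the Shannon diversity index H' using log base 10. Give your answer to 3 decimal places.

0.564

Each pᵢ log₁₀ pᵢ term (working shown to 5 dp, full precision carried): 0.1818×(-0.74041)=-0.13461, 0.1299×(-0.88639)=-0.11514, 0.039×(-1.40894)=-0.05495, 0.5584×(-0.25305)=-0.14131, 0.0649×(-1.18776)=-0.07709, 0.026×(-1.58503)=-0.04121.
Sum = -0.56430, so H' = 0.564.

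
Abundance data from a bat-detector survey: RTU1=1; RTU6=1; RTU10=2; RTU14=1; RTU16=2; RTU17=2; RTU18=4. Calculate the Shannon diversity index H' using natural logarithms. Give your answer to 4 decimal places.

Total N = 1+1+2+1+2+2+4 = 13, so the proportions are 0.076923, 0.076923, 0.153846, 0.076923, 0.153846, 0.153846, 0.307692 (working shown to 6 dp, full precision carried).
Each pᵢ ln pᵢ term: 0.076923×(-2.564949)=-0.197304, 0.076923×(-2.564949)=-0.197304, 0.153846×(-1.871802)=-0.287970, 0.076923×(-2.564949)=-0.197304, 0.153846×(-1.871802)=-0.287970, 0.153846×(-1.871802)=-0.287970, 0.307692×(-1.178655)=-0.362663.
Sum = -1.818483, so H' = 1.8185.

1.8185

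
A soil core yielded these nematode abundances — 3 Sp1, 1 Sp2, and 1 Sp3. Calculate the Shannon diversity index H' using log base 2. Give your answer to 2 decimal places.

Total N = 3+1+1 = 5, so the proportions are 0.6, 0.2, 0.2 (working shown to 4 dp, full precision carried).
Each pᵢ log₂ pᵢ term: 0.6×(-0.7370)=-0.4422, 0.2×(-2.3219)=-0.4644, 0.2×(-2.3219)=-0.4644.
Sum = -1.3710, so H' = 1.37.

1.37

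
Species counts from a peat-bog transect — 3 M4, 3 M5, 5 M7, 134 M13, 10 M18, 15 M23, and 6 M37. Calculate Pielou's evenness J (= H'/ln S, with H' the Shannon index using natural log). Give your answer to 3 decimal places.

Total N = 3+3+5+134+10+15+6 = 176, so the proportions are 0.01705, 0.01705, 0.02841, 0.76136, 0.05682, 0.08523, 0.03409 (working shown to 5 dp, full precision carried).
H' = −Σ pᵢ ln pᵢ = −((-0.06941) + (-0.06941) + (-0.10117) + (-0.20758) + (-0.16295) + (-0.20987) + (-0.11518)) = 0.93556.
With S = 7 species, ln S = 1.94591, so J = 0.93556/1.94591 = 0.48078, i.e. 0.481 to 3 decimal places.

0.481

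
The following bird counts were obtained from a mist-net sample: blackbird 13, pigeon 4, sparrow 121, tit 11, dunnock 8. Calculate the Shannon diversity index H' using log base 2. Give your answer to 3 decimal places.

1.210

Total N = 13+4+121+11+8 = 157, so the proportions are 0.0828, 0.02548, 0.7707, 0.07006, 0.05096 (working shown to 5 dp, full precision carried).
Each pᵢ log₂ pᵢ term: 0.0828×(-3.59418)=-0.29761, 0.02548×(-5.29462)=-0.13489, 0.7707×(-0.37576)=-0.28960, 0.07006×(-3.83519)=-0.26871, 0.05096×(-4.29462)=-0.21883.
Sum = -1.20964, so H' = 1.210.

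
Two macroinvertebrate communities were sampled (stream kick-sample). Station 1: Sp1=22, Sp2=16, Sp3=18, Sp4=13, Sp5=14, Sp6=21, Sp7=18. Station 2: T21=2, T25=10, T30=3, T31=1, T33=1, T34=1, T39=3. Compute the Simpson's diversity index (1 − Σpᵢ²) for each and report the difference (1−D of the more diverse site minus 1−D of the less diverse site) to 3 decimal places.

Station 1: N=122, proportions 0.18033, 0.13115, 0.14754, 0.10656, 0.11475, 0.17213, 0.14754, giving 1−D = 0.85259 (working shown to 5 dp, full precision carried).
Station 2: N=21, proportions 0.09524, 0.47619, 0.14286, 0.04762, 0.04762, 0.04762, 0.14286, giving 1−D = 0.71655.
Difference = |0.85259 − 0.71655| = 0.13604, i.e. 0.136 to 3 decimal places.

0.136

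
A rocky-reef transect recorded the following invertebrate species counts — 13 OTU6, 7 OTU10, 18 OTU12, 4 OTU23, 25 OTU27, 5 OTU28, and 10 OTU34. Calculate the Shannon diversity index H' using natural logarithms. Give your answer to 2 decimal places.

1.77

Total N = 13+7+18+4+25+5+10 = 82, so the proportions are 0.1585, 0.0854, 0.2195, 0.0488, 0.3049, 0.061, 0.122 (working shown to 4 dp, full precision carried).
Each pᵢ ln pᵢ term: 0.1585×(-1.8418)=-0.2920, 0.0854×(-2.4608)=-0.2101, 0.2195×(-1.5163)=-0.3329, 0.0488×(-3.0204)=-0.1473, 0.3049×(-1.1878)=-0.3621, 0.061×(-2.7973)=-0.1706, 0.122×(-2.1041)=-0.2566.
Sum = -1.7716, so H' = 1.77.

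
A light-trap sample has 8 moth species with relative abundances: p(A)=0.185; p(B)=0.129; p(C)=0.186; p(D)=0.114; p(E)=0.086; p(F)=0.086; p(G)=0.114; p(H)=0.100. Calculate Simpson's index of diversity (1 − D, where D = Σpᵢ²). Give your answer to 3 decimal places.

0.864

D = 0.185² + 0.129² + 0.186² + 0.114² + 0.086² + 0.086² + 0.114² + 0.1² = 0.03422 + 0.01664 + 0.03460 + 0.01300 + 0.00740 + 0.00740 + 0.01300 + 0.01000 = 0.13625 (working shown to 5 dp, full precision carried).
So 1 − D = 0.86375, i.e. 0.864 to 3 decimal places.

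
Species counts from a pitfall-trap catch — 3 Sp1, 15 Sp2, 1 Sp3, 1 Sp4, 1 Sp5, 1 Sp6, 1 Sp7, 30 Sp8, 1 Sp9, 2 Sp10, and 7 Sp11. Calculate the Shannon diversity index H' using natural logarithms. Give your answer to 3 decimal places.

1.588

Total N = 3+15+1+1+1+1+1+30+1+2+7 = 63, so the proportions are 0.04762, 0.2381, 0.01587, 0.01587, 0.01587, 0.01587, 0.01587, 0.47619, 0.01587, 0.03175, 0.11111 (working shown to 5 dp, full precision carried).
Each pᵢ ln pᵢ term: 0.04762×(-3.04452)=-0.14498, 0.2381×(-1.43508)=-0.34169, 0.01587×(-4.14313)=-0.06576, 0.01587×(-4.14313)=-0.06576, 0.01587×(-4.14313)=-0.06576, 0.01587×(-4.14313)=-0.06576, 0.01587×(-4.14313)=-0.06576, 0.47619×(-0.74194)=-0.35330, 0.01587×(-4.14313)=-0.06576, 0.03175×(-3.44999)=-0.10952, 0.11111×(-2.19722)=-0.24414.
Sum = -1.58821, so H' = 1.588.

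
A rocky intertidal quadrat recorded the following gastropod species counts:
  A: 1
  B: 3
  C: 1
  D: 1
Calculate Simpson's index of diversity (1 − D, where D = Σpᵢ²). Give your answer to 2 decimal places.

Total N = 1+3+1+1 = 6, so the proportions are 0.1667, 0.5, 0.1667, 0.1667 (working shown to 4 dp, full precision carried).
D = 0.1667² + 0.5² + 0.1667² + 0.1667² = 0.0278 + 0.2500 + 0.0278 + 0.0278 = 0.3333.
So 1 − D = 0.6667, i.e. 0.67 to 2 decimal places.

0.67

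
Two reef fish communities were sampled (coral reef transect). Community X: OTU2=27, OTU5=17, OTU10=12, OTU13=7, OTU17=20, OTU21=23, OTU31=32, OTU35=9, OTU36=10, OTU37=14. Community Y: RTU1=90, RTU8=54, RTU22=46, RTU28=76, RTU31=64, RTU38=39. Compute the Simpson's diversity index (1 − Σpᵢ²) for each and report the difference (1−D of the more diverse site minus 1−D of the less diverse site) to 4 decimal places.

0.0590

Community X: N=171, proportions 0.157895, 0.099415, 0.070175, 0.040936, 0.116959, 0.134503, 0.187135, 0.052632, 0.05848, 0.081871, giving 1−D = 0.878903 (working shown to 6 dp, full precision carried).
Community Y: N=369, proportions 0.243902, 0.146341, 0.124661, 0.205962, 0.173442, 0.105691, giving 1−D = 0.819882.
Difference = |0.878903 − 0.819882| = 0.059021, i.e. 0.0590 to 4 decimal places.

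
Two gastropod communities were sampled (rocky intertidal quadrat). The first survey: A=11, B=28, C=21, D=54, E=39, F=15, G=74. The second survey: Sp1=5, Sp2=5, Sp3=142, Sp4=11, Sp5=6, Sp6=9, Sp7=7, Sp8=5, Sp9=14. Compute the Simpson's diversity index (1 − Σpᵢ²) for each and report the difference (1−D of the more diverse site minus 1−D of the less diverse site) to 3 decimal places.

The first survey: N=242, proportions 0.04545, 0.1157, 0.08678, 0.22314, 0.16116, 0.06198, 0.30579, giving 1−D = 0.80391 (working shown to 5 dp, full precision carried).
The second survey: N=204, proportions 0.02451, 0.02451, 0.69608, 0.05392, 0.02941, 0.04412, 0.03431, 0.02451, 0.06863, giving 1−D = 0.50207.
Difference = |0.80391 − 0.50207| = 0.30184, i.e. 0.302 to 3 decimal places.

0.302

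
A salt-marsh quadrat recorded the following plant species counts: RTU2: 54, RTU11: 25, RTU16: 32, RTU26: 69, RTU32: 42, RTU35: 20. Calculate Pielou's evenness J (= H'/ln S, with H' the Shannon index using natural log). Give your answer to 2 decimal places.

0.95

Total N = 54+25+32+69+42+20 = 242, so the proportions are 0.2231, 0.1033, 0.1322, 0.2851, 0.1736, 0.0826 (working shown to 4 dp, full precision carried).
H' = −Σ pᵢ ln pᵢ = −((-0.3347) + (-0.2345) + (-0.2675) + (-0.3578) + (-0.3039) + (-0.2061)) = 1.7045.
With S = 6 species, ln S = 1.7918, so J = 1.7045/1.7918 = 0.9513, i.e. 0.95 to 2 decimal places.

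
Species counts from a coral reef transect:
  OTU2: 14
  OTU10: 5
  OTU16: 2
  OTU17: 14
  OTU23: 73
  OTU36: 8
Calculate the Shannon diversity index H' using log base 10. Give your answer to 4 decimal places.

0.5176

Total N = 14+5+2+14+73+8 = 116, so the proportions are 0.12069, 0.043103, 0.017241, 0.12069, 0.62931, 0.068966 (working shown to 6 dp, full precision carried).
Each pᵢ log₁₀ pᵢ term: 0.12069×(-0.918330)=-0.110833, 0.043103×(-1.365488)=-0.058857, 0.017241×(-1.763428)=-0.030404, 0.12069×(-0.918330)=-0.110833, 0.62931×(-0.201135)=-0.126576, 0.068966×(-1.161368)=-0.080094.
Sum = -0.517598, so H' = 0.5176.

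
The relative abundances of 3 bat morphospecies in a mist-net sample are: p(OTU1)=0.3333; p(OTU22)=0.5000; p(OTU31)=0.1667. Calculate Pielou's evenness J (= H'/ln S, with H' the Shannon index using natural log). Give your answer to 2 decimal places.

0.92

H' = −Σ pᵢ ln pᵢ = −((-0.3662) + (-0.3466) + (-0.2987)) = 1.0114 (working shown to 4 dp, full precision carried).
With S = 3 species, ln S = 1.0986, so J = 1.0114/1.0986 = 0.9206, i.e. 0.92 to 2 decimal places.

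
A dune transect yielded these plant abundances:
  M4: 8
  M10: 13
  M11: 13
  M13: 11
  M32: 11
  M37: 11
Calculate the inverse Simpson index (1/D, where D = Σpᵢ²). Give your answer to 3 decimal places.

5.868

Total N = 8+13+13+11+11+11 = 67, so the proportions are 0.119403, 0.1940299, 0.1940299, 0.1641791, 0.1641791, 0.1641791 (working shown to 7 dp, full precision carried).
D = 0.119403² + 0.1940299² + 0.1940299² + 0.1641791² + 0.1641791² + 0.1641791² = 0.0142571 + 0.0376476 + 0.0376476 + 0.0269548 + 0.0269548 + 0.0269548 = 0.1704166.
So 1/D = 5.86797, i.e. 5.868 to 3 decimal places.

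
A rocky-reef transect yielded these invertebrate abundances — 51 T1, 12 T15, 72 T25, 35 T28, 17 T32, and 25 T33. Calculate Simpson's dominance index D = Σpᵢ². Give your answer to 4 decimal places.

Total N = 51+12+72+35+17+25 = 212, so the proportions are 0.240566, 0.056604, 0.339623, 0.165094, 0.080189, 0.117925 (working shown to 6 dp, full precision carried).
D = 0.240566² + 0.056604² + 0.339623² + 0.165094² + 0.080189² + 0.117925² = 0.057872 + 0.003204 + 0.115344 + 0.027256 + 0.006430 + 0.013906 = 0.224012.
To 4 decimal places, D = 0.2240.

0.2240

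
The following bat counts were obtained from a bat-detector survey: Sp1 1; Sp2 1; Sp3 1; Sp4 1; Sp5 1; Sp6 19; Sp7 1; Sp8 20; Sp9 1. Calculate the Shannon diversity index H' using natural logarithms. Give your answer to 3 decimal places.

1.310

Total N = 1+1+1+1+1+19+1+20+1 = 46, so the proportions are 0.02174, 0.02174, 0.02174, 0.02174, 0.02174, 0.41304, 0.02174, 0.43478, 0.02174 (working shown to 5 dp, full precision carried).
Each pᵢ ln pᵢ term: 0.02174×(-3.82864)=-0.08323, 0.02174×(-3.82864)=-0.08323, 0.02174×(-3.82864)=-0.08323, 0.02174×(-3.82864)=-0.08323, 0.02174×(-3.82864)=-0.08323, 0.41304×(-0.88420)=-0.36521, 0.02174×(-3.82864)=-0.08323, 0.43478×(-0.83291)=-0.36213, 0.02174×(-3.82864)=-0.08323.
Sum = -1.30997, so H' = 1.310.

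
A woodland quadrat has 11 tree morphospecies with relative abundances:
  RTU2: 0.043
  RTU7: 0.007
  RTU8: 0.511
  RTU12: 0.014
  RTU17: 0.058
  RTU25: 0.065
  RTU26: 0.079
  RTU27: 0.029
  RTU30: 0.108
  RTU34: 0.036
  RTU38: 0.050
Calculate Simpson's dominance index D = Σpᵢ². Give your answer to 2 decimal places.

0.29

D = 0.043² + 0.007² + 0.511² + 0.014² + 0.058² + 0.065² + 0.079² + 0.029² + 0.108² + 0.036² + 0.05² = 0.0018 + 0.0000 + 0.2611 + 0.0002 + 0.0034 + 0.0042 + 0.0062 + 0.0008 + 0.0117 + 0.0013 + 0.0025 = 0.2933 (working shown to 4 dp, full precision carried).
To 2 decimal places, D = 0.29.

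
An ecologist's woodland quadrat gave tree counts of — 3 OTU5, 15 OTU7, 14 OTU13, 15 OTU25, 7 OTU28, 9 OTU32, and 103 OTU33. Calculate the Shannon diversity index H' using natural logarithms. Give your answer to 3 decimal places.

Total N = 3+15+14+15+7+9+103 = 166, so the proportions are 0.01807, 0.09036, 0.08434, 0.09036, 0.04217, 0.05422, 0.62048 (working shown to 5 dp, full precision carried).
Each pᵢ ln pᵢ term: 0.01807×(-4.01338)=-0.07253, 0.09036×(-2.40394)=-0.21722, 0.08434×(-2.47293)=-0.20856, 0.09036×(-2.40394)=-0.21722, 0.04217×(-3.16608)=-0.13351, 0.05422×(-2.91476)=-0.15803, 0.62048×(-0.47726)=-0.29613.
Sum = -1.30321, so H' = 1.303.

1.303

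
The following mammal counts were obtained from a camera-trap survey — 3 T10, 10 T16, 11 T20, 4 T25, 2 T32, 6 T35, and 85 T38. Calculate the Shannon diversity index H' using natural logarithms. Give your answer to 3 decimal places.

1.093

Total N = 3+10+11+4+2+6+85 = 121, so the proportions are 0.02479, 0.08264, 0.09091, 0.03306, 0.01653, 0.04959, 0.70248 (working shown to 5 dp, full precision carried).
Each pᵢ ln pᵢ term: 0.02479×(-3.69718)=-0.09167, 0.08264×(-2.49321)=-0.20605, 0.09091×(-2.39790)=-0.21799, 0.03306×(-3.40950)=-0.11271, 0.01653×(-4.10264)=-0.06781, 0.04959×(-3.00403)=-0.14896, 0.70248×(-0.35314)=-0.24807.
Sum = -1.09326, so H' = 1.093.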